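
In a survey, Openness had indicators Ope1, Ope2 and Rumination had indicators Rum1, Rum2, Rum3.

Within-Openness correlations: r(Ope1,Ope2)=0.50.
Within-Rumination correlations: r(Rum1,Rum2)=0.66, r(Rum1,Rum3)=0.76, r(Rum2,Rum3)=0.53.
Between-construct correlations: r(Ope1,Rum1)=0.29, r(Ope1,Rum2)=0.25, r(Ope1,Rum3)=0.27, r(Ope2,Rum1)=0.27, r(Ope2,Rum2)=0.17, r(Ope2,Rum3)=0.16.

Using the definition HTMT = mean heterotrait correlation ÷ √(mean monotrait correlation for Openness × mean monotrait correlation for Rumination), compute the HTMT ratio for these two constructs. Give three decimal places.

Between-construct mean = 1.41/6 = 0.2350.
Mean within-Ope = 0.50/1 = 0.5000; mean within-Rum = 1.95/3 = 0.6500.
Geometric mean = √(0.5000 × 0.6500) = 0.5701.
HTMT = 0.2350 / 0.5701 = 0.412.

0.412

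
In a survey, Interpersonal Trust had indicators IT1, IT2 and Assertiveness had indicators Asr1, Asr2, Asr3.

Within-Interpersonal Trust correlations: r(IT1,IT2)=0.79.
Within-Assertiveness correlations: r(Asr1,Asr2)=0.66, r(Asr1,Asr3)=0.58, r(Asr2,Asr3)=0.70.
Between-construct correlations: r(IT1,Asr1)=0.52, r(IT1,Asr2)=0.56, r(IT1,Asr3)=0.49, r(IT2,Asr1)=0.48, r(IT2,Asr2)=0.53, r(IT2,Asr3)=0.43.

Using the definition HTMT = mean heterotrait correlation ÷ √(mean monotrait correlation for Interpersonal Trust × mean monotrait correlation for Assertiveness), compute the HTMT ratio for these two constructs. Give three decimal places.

0.702

Mean heterotrait r = 3.01/6 = 0.5017.
Mean within-IT = 0.79/1 = 0.7900; mean within-Asr = 1.94/3 = 0.6467.
Geometric mean = √(0.7900 × 0.6467) = 0.7148.
HTMT = 0.5017 / 0.7148 = 0.702.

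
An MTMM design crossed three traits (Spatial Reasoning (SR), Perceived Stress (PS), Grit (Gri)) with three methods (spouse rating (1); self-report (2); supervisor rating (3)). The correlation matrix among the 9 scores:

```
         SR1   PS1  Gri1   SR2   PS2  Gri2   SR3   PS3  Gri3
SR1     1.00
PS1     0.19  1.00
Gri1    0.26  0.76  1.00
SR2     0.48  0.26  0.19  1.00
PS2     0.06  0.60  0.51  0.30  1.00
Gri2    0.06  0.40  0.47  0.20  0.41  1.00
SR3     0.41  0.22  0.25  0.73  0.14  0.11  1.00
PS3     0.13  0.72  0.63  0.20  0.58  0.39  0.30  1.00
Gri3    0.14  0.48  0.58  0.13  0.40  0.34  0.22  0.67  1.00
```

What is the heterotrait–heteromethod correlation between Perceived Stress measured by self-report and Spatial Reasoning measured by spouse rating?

Different traits and methods: r(PS2, SR1) = 0.06.

0.06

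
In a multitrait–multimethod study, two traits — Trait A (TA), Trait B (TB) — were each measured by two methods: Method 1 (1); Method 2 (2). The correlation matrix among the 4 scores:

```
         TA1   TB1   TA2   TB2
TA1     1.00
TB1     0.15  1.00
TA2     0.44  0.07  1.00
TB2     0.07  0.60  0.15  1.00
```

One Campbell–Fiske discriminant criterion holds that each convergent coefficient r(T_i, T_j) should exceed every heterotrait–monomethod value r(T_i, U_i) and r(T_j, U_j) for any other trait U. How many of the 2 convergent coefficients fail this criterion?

Convergent coefficients and their comparison sets:
TA (methods 1·2): 0.44 vs {0.15, 0.15} → pass.
TB (methods 1·2): 0.60 vs {0.15, 0.15} → pass.
0 of 2 fail.

0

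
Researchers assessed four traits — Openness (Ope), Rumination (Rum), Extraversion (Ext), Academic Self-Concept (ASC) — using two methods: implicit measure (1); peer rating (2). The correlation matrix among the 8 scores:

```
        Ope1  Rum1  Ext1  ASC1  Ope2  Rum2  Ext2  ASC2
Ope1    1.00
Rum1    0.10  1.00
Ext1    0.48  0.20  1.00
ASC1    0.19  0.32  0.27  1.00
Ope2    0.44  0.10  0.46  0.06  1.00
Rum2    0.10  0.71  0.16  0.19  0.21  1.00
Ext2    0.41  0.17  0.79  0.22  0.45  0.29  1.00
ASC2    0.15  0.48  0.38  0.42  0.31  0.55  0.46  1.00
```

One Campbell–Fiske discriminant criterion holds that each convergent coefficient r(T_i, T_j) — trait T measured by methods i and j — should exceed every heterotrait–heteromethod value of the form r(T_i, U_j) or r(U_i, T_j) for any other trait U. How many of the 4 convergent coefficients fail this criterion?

Checking each validity diagonal entry against its comparison values:
Ope (methods 1·2): 0.44 vs {0.10, 0.10, 0.41, 0.46, 0.15, 0.06} → fail.
Rum (methods 1·2): 0.71 vs {0.10, 0.10, 0.17, 0.16, 0.48, 0.19} → pass.
Ext (methods 1·2): 0.79 vs {0.46, 0.41, 0.16, 0.17, 0.38, 0.22} → pass.
ASC (methods 1·2): 0.42 vs {0.06, 0.15, 0.19, 0.48, 0.22, 0.38} → fail.
2 of 4 fail.

2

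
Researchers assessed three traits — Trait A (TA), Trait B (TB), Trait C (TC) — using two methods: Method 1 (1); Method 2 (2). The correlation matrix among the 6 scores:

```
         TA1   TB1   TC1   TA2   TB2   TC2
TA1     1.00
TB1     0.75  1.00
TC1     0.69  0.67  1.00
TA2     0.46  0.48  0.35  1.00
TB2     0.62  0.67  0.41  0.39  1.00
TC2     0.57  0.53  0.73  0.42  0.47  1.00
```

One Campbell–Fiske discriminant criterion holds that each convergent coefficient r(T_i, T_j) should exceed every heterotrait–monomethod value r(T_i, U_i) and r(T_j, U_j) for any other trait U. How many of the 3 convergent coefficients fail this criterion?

Convergent coefficients and their comparison sets:
TA (methods 1·2): 0.46 vs {0.75, 0.39, 0.69, 0.42} → fail.
TB (methods 1·2): 0.67 vs {0.75, 0.39, 0.67, 0.47} → fail.
TC (methods 1·2): 0.73 vs {0.69, 0.42, 0.67, 0.47} → pass.
2 of 3 fail.

2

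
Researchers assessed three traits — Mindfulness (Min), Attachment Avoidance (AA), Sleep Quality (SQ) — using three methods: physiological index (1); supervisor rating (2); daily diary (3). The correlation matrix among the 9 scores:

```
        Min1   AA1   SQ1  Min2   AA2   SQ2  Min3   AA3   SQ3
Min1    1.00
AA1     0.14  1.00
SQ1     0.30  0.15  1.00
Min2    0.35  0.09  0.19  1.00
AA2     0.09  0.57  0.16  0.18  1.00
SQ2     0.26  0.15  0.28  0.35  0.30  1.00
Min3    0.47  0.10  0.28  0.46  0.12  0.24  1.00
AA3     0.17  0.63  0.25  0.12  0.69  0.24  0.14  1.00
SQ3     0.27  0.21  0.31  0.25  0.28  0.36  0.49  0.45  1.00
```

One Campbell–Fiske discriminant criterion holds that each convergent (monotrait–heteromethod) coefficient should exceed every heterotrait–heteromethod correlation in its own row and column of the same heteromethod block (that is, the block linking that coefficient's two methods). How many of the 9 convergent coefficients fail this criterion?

0

Each convergent coefficient versus the relevant comparison correlations:
Min (methods 1·2): 0.35 vs {0.09, 0.09, 0.26, 0.19} → pass.
Min (methods 1·3): 0.47 vs {0.17, 0.10, 0.27, 0.28} → pass.
Min (methods 2·3): 0.46 vs {0.12, 0.12, 0.25, 0.24} → pass.
AA (methods 1·2): 0.57 vs {0.09, 0.09, 0.15, 0.16} → pass.
AA (methods 1·3): 0.63 vs {0.10, 0.17, 0.21, 0.25} → pass.
AA (methods 2·3): 0.69 vs {0.12, 0.12, 0.28, 0.24} → pass.
SQ (methods 1·2): 0.28 vs {0.19, 0.26, 0.16, 0.15} → pass.
SQ (methods 1·3): 0.31 vs {0.28, 0.27, 0.25, 0.21} → pass.
SQ (methods 2·3): 0.36 vs {0.24, 0.25, 0.24, 0.28} → pass.
0 of 9 fail.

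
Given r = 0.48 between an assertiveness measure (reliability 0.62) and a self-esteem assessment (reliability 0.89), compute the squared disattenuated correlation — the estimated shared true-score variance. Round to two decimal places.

Disattenuated r = 0.48 / √(0.62 × 0.89) = 0.48 / 0.7428 = 0.6462.
Shared true-score variance = 0.6462² = 0.4176 ≈ 0.42.

0.42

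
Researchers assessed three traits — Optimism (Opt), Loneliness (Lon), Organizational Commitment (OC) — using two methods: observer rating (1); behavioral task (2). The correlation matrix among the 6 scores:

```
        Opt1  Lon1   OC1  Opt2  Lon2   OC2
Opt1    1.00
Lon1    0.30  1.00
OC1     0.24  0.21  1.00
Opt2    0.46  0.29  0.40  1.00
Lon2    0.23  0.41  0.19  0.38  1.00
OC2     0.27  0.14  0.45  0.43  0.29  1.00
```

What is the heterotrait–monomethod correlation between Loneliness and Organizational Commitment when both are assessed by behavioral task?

Different traits, same method: r(Lon2, OC2) = 0.29.

0.29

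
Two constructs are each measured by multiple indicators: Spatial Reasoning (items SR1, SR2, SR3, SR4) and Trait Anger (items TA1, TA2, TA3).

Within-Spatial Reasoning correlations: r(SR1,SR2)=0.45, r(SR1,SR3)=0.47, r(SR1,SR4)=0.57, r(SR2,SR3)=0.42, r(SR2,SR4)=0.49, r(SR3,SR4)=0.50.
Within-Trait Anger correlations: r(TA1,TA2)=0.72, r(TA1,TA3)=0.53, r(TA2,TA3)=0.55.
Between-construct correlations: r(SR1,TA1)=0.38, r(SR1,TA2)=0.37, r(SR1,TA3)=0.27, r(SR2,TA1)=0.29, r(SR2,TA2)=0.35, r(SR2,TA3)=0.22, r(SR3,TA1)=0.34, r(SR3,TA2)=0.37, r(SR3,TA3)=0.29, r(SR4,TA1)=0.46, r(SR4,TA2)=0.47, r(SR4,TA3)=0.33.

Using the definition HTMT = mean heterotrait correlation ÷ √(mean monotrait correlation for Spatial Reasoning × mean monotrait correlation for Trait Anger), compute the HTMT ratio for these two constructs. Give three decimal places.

0.641

Between-construct mean = 4.14/12 = 0.3450.
Mean within-SR = 2.90/6 = 0.4833; mean within-TA = 1.80/3 = 0.6000.
Geometric mean = √(0.4833 × 0.6000) = 0.5385.
HTMT = 0.3450 / 0.5385 = 0.641.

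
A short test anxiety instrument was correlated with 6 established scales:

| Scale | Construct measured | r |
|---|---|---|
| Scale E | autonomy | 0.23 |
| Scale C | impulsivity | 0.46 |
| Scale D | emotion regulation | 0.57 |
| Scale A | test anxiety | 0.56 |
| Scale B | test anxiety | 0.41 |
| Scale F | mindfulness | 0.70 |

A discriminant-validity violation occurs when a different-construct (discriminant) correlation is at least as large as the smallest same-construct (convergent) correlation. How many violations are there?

Convergent (same construct = test anxiety): Scale A, Scale B.
Smallest convergent = 0.41. Discriminant values: 0.23, 0.46, 0.57, 0.70; count ≥ 0.41 → 3.

3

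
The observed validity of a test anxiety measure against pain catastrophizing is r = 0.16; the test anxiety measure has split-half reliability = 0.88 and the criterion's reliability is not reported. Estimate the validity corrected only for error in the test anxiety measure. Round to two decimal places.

Single correction: r_c = r_obs / √r_xx = 0.16 / √0.88 = 0.16 / 0.9381 ≈ 0.17.

0.17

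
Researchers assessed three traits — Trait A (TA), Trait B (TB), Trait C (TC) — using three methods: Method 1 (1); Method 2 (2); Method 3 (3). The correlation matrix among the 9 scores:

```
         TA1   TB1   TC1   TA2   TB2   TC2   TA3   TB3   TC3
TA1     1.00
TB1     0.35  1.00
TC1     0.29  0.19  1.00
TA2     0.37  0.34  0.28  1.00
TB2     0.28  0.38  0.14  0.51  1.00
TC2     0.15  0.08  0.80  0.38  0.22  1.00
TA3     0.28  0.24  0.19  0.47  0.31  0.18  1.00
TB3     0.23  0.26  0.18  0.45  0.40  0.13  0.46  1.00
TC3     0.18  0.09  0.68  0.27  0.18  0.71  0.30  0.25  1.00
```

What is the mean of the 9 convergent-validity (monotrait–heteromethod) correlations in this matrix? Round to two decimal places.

Convergent values: 0.37, 0.28, 0.47, 0.38, 0.26, 0.40, 0.80, 0.68, 0.71; mean = 4.35/9 = 0.48.

0.48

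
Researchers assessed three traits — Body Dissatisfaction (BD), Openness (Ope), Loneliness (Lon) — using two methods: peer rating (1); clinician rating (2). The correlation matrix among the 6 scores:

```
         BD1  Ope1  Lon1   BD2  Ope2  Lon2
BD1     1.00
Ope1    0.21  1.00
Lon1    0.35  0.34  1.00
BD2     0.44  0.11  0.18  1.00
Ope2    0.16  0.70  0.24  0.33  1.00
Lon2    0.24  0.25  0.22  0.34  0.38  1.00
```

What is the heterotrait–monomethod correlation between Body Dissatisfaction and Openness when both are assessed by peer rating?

Different traits, same method: r(BD1, Ope1) = 0.21.

0.21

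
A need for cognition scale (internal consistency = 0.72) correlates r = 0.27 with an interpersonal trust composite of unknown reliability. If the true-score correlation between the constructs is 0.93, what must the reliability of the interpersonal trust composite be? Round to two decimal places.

0.12

r_true = r_obs / √(r_xx · r_yy) ⇒ 0.93 = 0.27 / √(0.72 · r_yy).
√(0.72 · r_yy) = 0.27 / 0.93 = 0.2903; 0.72 · r_yy = 0.0843; r_yy = 0.0843 / 0.72 ≈ 0.12.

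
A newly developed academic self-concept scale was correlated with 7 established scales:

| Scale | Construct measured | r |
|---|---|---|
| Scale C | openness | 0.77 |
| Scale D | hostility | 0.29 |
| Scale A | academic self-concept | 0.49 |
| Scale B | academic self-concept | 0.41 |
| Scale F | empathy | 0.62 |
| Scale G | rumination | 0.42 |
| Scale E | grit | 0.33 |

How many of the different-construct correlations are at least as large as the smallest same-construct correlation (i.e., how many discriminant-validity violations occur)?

3

Convergent (same construct = academic self-concept): Scale A, Scale B.
Smallest convergent = 0.41. Discriminant values: 0.77, 0.29, 0.62, 0.42, 0.33; count ≥ 0.41 → 3.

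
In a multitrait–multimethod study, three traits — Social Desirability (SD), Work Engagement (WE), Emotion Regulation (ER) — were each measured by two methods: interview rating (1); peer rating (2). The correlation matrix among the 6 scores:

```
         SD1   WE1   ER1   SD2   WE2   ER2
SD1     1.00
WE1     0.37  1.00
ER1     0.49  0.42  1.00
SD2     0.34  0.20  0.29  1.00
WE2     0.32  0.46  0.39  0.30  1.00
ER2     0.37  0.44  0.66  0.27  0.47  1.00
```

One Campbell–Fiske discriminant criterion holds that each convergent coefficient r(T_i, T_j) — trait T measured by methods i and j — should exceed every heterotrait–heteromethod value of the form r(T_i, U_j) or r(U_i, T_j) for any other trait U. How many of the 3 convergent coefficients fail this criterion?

1

Each convergent coefficient versus the relevant comparison correlations:
SD (methods 1·2): 0.34 vs {0.32, 0.20, 0.37, 0.29} → fail.
WE (methods 1·2): 0.46 vs {0.20, 0.32, 0.44, 0.39} → pass.
ER (methods 1·2): 0.66 vs {0.29, 0.37, 0.39, 0.44} → pass.
1 of 3 fail.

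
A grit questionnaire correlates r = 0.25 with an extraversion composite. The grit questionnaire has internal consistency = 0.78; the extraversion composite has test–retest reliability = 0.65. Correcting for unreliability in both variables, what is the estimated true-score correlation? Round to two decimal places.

r_true = r_obs / √(r_xx · r_yy) = 0.25 / √(0.78 × 0.65) = 0.25 / √0.5070 = 0.25 / 0.7120 ≈ 0.35.

0.35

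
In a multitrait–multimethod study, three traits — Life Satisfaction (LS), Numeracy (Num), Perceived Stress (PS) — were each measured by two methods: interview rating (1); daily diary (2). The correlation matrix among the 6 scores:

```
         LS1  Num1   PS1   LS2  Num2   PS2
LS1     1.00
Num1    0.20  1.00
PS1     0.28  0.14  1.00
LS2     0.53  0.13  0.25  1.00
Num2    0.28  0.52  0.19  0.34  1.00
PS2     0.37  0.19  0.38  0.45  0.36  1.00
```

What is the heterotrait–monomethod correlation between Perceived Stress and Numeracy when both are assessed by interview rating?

0.14

Different traits, same method: r(PS1, Num1) = 0.14.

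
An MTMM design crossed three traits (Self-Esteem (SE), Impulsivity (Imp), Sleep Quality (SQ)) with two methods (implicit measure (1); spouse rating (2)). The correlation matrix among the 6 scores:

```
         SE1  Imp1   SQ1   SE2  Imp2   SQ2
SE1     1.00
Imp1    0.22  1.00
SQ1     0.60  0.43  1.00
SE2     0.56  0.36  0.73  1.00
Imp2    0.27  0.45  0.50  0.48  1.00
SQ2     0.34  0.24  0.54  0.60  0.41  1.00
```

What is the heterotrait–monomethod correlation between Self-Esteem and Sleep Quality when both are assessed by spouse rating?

Different traits, same method: r(SE2, SQ2) = 0.60.

0.60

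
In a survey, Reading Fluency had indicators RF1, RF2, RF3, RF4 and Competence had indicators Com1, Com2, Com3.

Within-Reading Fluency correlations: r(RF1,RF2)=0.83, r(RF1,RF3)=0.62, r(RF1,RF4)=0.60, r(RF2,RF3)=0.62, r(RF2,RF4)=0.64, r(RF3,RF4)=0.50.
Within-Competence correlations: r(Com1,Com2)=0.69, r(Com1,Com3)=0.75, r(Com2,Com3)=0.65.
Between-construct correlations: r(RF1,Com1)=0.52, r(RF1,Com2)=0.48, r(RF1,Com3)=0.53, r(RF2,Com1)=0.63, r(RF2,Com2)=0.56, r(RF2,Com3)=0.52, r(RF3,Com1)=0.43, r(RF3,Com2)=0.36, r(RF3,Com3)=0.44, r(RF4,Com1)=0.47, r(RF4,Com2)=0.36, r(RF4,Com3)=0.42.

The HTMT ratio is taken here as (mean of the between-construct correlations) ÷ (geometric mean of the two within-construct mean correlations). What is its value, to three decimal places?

0.717

Between-construct mean = 5.72/12 = 0.4767.
Mean within-RF = 3.81/6 = 0.6350; mean within-Com = 2.09/3 = 0.6967.
Geometric mean = √(0.6350 × 0.6967) = 0.6651.
HTMT = 0.4767 / 0.6651 = 0.717.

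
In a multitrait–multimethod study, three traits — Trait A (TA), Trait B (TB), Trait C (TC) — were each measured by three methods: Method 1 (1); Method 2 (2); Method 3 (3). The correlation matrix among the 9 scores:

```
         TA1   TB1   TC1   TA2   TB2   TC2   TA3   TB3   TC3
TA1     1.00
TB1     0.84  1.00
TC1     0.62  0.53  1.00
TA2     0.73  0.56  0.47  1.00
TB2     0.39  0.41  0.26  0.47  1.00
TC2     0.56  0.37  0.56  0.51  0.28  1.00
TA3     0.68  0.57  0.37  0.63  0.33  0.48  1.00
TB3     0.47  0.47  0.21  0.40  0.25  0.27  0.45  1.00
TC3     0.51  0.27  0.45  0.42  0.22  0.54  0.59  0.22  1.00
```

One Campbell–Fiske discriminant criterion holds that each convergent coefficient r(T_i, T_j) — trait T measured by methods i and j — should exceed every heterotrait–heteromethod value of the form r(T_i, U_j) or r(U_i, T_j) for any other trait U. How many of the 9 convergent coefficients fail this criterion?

Convergent coefficients and their comparison sets:
TA (methods 1·2): 0.73 vs {0.39, 0.56, 0.56, 0.47} → pass.
TA (methods 1·3): 0.68 vs {0.47, 0.57, 0.51, 0.37} → pass.
TA (methods 2·3): 0.63 vs {0.40, 0.33, 0.42, 0.48} → pass.
TB (methods 1·2): 0.41 vs {0.56, 0.39, 0.37, 0.26} → fail.
TB (methods 1·3): 0.47 vs {0.57, 0.47, 0.27, 0.21} → fail.
TB (methods 2·3): 0.25 vs {0.33, 0.40, 0.22, 0.27} → fail.
TC (methods 1·2): 0.56 vs {0.47, 0.56, 0.26, 0.37} → fail.
TC (methods 1·3): 0.45 vs {0.37, 0.51, 0.21, 0.27} → fail.
TC (methods 2·3): 0.54 vs {0.48, 0.42, 0.27, 0.22} → pass.
5 of 9 fail.

5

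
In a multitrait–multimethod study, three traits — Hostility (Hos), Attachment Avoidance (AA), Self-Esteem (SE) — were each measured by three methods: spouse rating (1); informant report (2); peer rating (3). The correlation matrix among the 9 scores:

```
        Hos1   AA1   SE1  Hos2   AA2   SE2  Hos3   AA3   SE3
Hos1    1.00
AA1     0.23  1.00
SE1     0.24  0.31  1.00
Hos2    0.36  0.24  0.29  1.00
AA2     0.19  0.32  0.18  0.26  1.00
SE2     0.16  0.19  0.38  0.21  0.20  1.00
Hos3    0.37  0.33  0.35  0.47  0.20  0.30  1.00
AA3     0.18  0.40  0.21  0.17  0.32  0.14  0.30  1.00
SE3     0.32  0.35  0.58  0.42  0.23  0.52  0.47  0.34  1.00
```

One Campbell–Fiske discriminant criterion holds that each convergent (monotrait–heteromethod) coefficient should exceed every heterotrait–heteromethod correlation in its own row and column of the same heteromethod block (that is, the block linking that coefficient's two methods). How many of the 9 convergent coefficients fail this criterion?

Checking each validity diagonal entry against its comparison values:
Hos (methods 1·2): 0.36 vs {0.19, 0.24, 0.16, 0.29} → pass.
Hos (methods 1·3): 0.37 vs {0.18, 0.33, 0.32, 0.35} → pass.
Hos (methods 2·3): 0.47 vs {0.17, 0.20, 0.42, 0.30} → pass.
AA (methods 1·2): 0.32 vs {0.24, 0.19, 0.19, 0.18} → pass.
AA (methods 1·3): 0.40 vs {0.33, 0.18, 0.35, 0.21} → pass.
AA (methods 2·3): 0.32 vs {0.20, 0.17, 0.23, 0.14} → pass.
SE (methods 1·2): 0.38 vs {0.29, 0.16, 0.18, 0.19} → pass.
SE (methods 1·3): 0.58 vs {0.35, 0.32, 0.21, 0.35} → pass.
SE (methods 2·3): 0.52 vs {0.30, 0.42, 0.14, 0.23} → pass.
0 of 9 fail.

0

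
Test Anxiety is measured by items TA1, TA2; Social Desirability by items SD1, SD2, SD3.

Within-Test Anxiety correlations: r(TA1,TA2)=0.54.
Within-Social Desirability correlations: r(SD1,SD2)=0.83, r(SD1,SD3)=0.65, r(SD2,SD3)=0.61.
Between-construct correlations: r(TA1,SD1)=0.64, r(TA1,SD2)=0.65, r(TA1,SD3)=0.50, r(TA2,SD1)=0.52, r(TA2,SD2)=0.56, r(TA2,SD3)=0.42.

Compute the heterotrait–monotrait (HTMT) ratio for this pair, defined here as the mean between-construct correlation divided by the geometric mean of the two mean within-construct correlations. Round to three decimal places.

0.894

Mean heterotrait r = 3.29/6 = 0.5483.
Mean within-TA = 0.54/1 = 0.5400; mean within-SD = 2.09/3 = 0.6967.
Geometric mean = √(0.5400 × 0.6967) = 0.6134.
HTMT = 0.5483 / 0.6134 = 0.894.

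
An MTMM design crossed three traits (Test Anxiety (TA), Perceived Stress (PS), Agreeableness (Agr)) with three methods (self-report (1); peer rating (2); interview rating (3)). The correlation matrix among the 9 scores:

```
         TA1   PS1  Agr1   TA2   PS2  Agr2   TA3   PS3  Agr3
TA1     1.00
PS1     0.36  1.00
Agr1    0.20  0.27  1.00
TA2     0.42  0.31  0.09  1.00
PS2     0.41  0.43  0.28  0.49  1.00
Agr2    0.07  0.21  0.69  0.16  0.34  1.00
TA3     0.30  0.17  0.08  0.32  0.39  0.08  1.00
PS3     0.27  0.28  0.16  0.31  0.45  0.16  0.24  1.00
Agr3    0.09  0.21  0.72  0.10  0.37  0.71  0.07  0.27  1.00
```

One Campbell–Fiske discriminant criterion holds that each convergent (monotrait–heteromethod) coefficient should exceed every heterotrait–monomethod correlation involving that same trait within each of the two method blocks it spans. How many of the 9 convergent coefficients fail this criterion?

6

Each convergent coefficient versus the relevant comparison correlations:
TA (methods 1·2): 0.42 vs {0.36, 0.49, 0.20, 0.16} → fail.
TA (methods 1·3): 0.30 vs {0.36, 0.24, 0.20, 0.07} → fail.
TA (methods 2·3): 0.32 vs {0.49, 0.24, 0.16, 0.07} → fail.
PS (methods 1·2): 0.43 vs {0.36, 0.49, 0.27, 0.34} → fail.
PS (methods 1·3): 0.28 vs {0.36, 0.24, 0.27, 0.27} → fail.
PS (methods 2·3): 0.45 vs {0.49, 0.24, 0.34, 0.27} → fail.
Agr (methods 1·2): 0.69 vs {0.20, 0.16, 0.27, 0.34} → pass.
Agr (methods 1·3): 0.72 vs {0.20, 0.07, 0.27, 0.27} → pass.
Agr (methods 2·3): 0.71 vs {0.16, 0.07, 0.34, 0.27} → pass.
6 of 9 fail.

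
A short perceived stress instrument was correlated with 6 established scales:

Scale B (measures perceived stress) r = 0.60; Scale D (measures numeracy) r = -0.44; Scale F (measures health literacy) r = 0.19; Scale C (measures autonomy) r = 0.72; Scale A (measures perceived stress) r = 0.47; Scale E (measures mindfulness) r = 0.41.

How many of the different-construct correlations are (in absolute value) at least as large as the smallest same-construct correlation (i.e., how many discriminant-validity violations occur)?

1

Convergent (same construct = perceived stress): Scale B, Scale A.
Smallest convergent = 0.47. Discriminant |r|: 0.44, 0.19, 0.72, 0.41; count ≥ 0.47 → 1.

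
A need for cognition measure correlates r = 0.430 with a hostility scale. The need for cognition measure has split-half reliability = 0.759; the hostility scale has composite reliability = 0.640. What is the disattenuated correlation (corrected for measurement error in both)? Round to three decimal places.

r_true = r_obs / √(r_xx · r_yy) = 0.430 / √(0.759 × 0.640) = 0.430 / √0.485760 = 0.430 / 0.6970 ≈ 0.617.

0.617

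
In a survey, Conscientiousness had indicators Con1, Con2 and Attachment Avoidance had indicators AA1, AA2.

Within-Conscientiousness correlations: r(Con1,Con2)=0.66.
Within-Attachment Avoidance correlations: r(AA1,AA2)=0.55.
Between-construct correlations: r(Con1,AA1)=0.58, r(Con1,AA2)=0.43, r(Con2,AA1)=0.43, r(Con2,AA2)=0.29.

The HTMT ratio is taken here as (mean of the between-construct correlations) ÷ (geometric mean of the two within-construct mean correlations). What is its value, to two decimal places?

0.72

Between-construct mean = 1.73/4 = 0.4325.
Mean within-Con = 0.66/1 = 0.6600; mean within-AA = 0.55/1 = 0.5500.
Geometric mean = √(0.6600 × 0.5500) = 0.6025.
HTMT = 0.4325 / 0.6025 = 0.72.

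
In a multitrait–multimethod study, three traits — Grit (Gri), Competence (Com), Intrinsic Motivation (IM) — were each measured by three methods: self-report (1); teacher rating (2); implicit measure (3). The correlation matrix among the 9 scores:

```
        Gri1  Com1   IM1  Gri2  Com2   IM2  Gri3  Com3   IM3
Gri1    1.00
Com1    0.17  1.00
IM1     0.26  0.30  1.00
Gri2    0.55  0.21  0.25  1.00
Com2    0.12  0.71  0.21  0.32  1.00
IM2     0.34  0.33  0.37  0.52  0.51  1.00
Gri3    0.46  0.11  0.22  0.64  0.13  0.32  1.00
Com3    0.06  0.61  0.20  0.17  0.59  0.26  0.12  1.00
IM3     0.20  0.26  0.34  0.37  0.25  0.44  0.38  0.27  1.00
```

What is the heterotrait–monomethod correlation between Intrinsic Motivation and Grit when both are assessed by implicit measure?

Different traits, same method: r(IM3, Gri3) = 0.38.

0.38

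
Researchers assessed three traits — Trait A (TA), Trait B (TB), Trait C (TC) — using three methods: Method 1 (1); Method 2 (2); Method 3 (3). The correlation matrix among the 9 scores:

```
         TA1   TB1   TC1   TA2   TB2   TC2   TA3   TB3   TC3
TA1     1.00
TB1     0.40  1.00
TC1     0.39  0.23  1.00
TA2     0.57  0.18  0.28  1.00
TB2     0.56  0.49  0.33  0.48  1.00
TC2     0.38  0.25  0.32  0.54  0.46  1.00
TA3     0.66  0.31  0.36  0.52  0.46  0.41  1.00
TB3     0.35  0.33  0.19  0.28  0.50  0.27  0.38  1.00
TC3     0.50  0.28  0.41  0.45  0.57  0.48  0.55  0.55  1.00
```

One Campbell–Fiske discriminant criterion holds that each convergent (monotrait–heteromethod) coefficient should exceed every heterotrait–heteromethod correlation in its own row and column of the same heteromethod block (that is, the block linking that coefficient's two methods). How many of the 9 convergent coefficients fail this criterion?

Checking each validity diagonal entry against its comparison values:
TA (methods 1·2): 0.57 vs {0.56, 0.18, 0.38, 0.28} → pass.
TA (methods 1·3): 0.66 vs {0.35, 0.31, 0.50, 0.36} → pass.
TA (methods 2·3): 0.52 vs {0.28, 0.46, 0.45, 0.41} → pass.
TB (methods 1·2): 0.49 vs {0.18, 0.56, 0.25, 0.33} → fail.
TB (methods 1·3): 0.33 vs {0.31, 0.35, 0.28, 0.19} → fail.
TB (methods 2·3): 0.50 vs {0.46, 0.28, 0.57, 0.27} → fail.
TC (methods 1·2): 0.32 vs {0.28, 0.38, 0.33, 0.25} → fail.
TC (methods 1·3): 0.41 vs {0.36, 0.50, 0.19, 0.28} → fail.
TC (methods 2·3): 0.48 vs {0.41, 0.45, 0.27, 0.57} → fail.
6 of 9 fail.

6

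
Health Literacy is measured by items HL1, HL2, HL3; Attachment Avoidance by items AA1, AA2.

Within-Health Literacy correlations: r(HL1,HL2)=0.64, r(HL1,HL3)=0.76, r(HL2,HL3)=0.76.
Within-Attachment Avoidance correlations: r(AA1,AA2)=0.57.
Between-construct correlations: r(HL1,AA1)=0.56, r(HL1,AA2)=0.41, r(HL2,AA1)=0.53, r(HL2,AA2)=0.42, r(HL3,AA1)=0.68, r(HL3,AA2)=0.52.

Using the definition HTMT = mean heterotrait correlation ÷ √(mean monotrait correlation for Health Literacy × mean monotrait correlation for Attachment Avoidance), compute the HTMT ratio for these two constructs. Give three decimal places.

Mean between = 3.12/6 = 0.5200.
Mean within-HL = 2.16/3 = 0.7200; mean within-AA = 0.57/1 = 0.5700.
Geometric mean = √(0.7200 × 0.5700) = 0.6406.
HTMT = 0.5200 / 0.6406 = 0.812.

0.812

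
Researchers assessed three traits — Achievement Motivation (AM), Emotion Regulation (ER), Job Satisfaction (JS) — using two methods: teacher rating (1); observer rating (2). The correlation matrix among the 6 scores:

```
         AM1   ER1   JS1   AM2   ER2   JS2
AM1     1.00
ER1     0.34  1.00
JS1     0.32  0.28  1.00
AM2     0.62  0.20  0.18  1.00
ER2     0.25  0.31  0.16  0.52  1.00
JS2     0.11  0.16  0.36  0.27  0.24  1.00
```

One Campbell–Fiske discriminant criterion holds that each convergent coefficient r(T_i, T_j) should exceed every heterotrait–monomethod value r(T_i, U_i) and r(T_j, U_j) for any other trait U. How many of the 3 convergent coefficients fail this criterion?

1

Convergent coefficients and their comparison sets:
AM (methods 1·2): 0.62 vs {0.34, 0.52, 0.32, 0.27} → pass.
ER (methods 1·2): 0.31 vs {0.34, 0.52, 0.28, 0.24} → fail.
JS (methods 1·2): 0.36 vs {0.32, 0.27, 0.28, 0.24} → pass.
1 of 3 fail.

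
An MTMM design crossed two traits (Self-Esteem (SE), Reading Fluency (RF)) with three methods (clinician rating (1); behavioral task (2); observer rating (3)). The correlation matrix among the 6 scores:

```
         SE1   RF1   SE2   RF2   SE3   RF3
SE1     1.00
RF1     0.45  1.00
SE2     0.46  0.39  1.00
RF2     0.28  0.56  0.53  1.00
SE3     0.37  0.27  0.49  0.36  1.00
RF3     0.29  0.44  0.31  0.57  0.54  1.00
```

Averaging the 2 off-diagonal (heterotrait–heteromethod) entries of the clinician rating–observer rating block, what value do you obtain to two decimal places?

HTHM values (method 1 × method 3): 0.29, 0.27; mean = 0.56/2 = 0.28.

0.28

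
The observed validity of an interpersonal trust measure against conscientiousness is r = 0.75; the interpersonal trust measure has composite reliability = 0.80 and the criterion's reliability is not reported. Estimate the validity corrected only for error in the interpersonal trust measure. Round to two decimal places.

0.84

Single correction: r_c = r_obs / √r_xx = 0.75 / √0.80 = 0.75 / 0.8944 ≈ 0.84.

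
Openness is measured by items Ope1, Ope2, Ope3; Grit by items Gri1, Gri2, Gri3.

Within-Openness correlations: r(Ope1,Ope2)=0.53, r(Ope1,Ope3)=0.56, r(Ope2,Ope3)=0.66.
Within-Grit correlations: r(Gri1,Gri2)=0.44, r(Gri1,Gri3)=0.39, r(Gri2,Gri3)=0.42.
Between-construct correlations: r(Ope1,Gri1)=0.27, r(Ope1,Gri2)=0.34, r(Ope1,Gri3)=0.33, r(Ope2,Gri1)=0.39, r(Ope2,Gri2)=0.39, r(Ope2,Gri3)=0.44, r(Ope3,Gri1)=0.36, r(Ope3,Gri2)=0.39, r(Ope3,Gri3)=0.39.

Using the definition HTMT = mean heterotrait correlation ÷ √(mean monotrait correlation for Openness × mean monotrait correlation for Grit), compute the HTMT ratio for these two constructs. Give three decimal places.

0.744

Between-construct mean = 3.30/9 = 0.3667.
Mean within-Ope = 1.75/3 = 0.5833; mean within-Gri = 1.25/3 = 0.4167.
Geometric mean = √(0.5833 × 0.4167) = 0.4930.
HTMT = 0.3667 / 0.4930 = 0.744.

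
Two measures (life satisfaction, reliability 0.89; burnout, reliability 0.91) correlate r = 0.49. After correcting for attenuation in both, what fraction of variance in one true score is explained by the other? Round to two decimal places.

Disattenuated r = 0.49 / √(0.89 × 0.91) = 0.49 / 0.8999 = 0.5445.
Shared true-score variance = 0.5445² = 0.2965 ≈ 0.30.

0.30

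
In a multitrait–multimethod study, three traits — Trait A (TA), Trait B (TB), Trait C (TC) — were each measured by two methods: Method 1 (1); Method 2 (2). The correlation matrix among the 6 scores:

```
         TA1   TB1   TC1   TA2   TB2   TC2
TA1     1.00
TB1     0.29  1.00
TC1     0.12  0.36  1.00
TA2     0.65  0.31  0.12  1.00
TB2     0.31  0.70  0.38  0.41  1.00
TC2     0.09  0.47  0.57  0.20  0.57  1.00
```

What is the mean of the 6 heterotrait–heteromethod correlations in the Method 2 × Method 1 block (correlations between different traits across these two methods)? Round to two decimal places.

0.28

HTHM values (method 2 × method 1): 0.31, 0.12, 0.31, 0.38, 0.09, 0.47; mean = 1.68/6 = 0.28.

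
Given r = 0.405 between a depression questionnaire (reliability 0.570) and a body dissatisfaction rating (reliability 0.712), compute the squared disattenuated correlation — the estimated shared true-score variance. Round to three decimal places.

0.404

Disattenuated r = 0.405 / √(0.570 × 0.712) = 0.405 / 0.6371 = 0.6357.
Shared true-score variance = 0.6357² = 0.4041 ≈ 0.404.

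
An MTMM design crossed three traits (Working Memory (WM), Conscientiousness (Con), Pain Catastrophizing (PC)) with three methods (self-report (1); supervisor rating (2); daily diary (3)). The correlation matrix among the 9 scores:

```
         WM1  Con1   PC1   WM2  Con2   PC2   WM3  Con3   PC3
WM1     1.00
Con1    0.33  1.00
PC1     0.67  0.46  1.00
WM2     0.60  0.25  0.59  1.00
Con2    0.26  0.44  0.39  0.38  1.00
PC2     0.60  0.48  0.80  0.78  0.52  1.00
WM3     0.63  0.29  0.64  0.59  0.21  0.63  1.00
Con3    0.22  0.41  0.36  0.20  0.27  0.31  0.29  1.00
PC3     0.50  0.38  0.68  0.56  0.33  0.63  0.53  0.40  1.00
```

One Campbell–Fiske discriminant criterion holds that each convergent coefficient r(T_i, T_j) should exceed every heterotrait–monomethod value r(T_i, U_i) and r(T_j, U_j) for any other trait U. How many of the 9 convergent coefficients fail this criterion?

7

Convergent coefficients and their comparison sets:
WM (methods 1·2): 0.60 vs {0.33, 0.38, 0.67, 0.78} → fail.
WM (methods 1·3): 0.63 vs {0.33, 0.29, 0.67, 0.53} → fail.
WM (methods 2·3): 0.59 vs {0.38, 0.29, 0.78, 0.53} → fail.
Con (methods 1·2): 0.44 vs {0.33, 0.38, 0.46, 0.52} → fail.
Con (methods 1·3): 0.41 vs {0.33, 0.29, 0.46, 0.40} → fail.
Con (methods 2·3): 0.27 vs {0.38, 0.29, 0.52, 0.40} → fail.
PC (methods 1·2): 0.80 vs {0.67, 0.78, 0.46, 0.52} → pass.
PC (methods 1·3): 0.68 vs {0.67, 0.53, 0.46, 0.40} → pass.
PC (methods 2·3): 0.63 vs {0.78, 0.53, 0.52, 0.40} → fail.
7 of 9 fail.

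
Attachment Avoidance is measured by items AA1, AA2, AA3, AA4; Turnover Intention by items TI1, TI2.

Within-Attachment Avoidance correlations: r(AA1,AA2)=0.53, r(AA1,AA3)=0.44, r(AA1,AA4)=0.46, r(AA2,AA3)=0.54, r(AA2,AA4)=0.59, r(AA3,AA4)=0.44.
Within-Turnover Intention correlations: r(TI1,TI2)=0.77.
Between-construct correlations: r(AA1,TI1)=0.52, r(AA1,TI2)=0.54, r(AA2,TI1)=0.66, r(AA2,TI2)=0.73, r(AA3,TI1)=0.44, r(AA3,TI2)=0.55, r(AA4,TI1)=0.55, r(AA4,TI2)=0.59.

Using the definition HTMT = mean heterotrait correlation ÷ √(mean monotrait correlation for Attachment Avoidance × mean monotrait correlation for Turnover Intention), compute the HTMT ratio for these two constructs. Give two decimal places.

Between-construct mean = 4.58/8 = 0.5725.
Mean within-AA = 3.00/6 = 0.5000; mean within-TI = 0.77/1 = 0.7700.
Geometric mean = √(0.5000 × 0.7700) = 0.6205.
HTMT = 0.5725 / 0.6205 = 0.92.

0.92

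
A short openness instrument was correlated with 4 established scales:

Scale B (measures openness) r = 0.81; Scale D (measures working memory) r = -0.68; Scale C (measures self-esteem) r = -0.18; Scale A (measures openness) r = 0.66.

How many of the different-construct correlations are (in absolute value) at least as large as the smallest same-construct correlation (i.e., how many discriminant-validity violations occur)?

Convergent (same construct = openness): Scale B, Scale A.
Smallest convergent = 0.66. Discriminant |r|: 0.68, 0.18; count ≥ 0.66 → 1.

1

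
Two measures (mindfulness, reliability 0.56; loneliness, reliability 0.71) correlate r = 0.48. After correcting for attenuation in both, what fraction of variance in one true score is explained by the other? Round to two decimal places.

Disattenuated r = 0.48 / √(0.56 × 0.71) = 0.48 / 0.6306 = 0.7612.
Shared true-score variance = 0.7612² = 0.5794 ≈ 0.58.

0.58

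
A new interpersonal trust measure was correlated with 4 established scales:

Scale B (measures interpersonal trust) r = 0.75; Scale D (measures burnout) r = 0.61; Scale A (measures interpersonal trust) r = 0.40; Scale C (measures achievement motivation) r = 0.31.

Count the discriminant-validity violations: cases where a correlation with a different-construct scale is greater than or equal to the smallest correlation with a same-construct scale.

1

Convergent (same construct = interpersonal trust): Scale B, Scale A.
Smallest convergent = 0.40. Discriminant values: 0.61, 0.31; count ≥ 0.40 → 1.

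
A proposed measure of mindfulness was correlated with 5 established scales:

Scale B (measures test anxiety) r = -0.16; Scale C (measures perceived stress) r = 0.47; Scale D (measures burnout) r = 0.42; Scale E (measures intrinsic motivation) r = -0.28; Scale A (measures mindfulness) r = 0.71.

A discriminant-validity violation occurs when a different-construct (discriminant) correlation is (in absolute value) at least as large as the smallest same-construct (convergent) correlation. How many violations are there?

0

Convergent (same construct = mindfulness): Scale A.
Smallest convergent = 0.71. Discriminant |r|: 0.16, 0.47, 0.42, 0.28; count ≥ 0.71 → 0.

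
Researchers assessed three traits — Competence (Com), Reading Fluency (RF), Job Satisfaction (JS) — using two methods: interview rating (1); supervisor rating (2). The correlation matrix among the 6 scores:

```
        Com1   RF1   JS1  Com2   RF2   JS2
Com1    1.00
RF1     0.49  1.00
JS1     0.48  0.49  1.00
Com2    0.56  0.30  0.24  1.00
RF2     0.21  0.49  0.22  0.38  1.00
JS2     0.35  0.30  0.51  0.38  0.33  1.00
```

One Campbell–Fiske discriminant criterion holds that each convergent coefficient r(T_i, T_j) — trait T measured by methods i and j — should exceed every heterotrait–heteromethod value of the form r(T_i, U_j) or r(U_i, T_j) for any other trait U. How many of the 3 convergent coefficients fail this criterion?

Checking each validity diagonal entry against its comparison values:
Com (methods 1·2): 0.56 vs {0.21, 0.30, 0.35, 0.24} → pass.
RF (methods 1·2): 0.49 vs {0.30, 0.21, 0.30, 0.22} → pass.
JS (methods 1·2): 0.51 vs {0.24, 0.35, 0.22, 0.30} → pass.
0 of 3 fail.

0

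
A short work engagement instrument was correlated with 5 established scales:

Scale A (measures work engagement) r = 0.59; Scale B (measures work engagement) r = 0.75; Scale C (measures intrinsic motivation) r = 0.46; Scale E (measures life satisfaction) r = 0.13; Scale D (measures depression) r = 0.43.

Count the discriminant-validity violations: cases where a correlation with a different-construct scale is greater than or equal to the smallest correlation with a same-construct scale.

0

Convergent (same construct = work engagement): Scale A, Scale B.
Smallest convergent = 0.59. Discriminant values: 0.46, 0.13, 0.43; count ≥ 0.59 → 0.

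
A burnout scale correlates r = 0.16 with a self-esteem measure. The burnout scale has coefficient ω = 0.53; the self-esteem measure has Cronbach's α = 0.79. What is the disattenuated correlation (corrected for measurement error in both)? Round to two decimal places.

0.25

r_true = r_obs / √(r_xx · r_yy) = 0.16 / √(0.53 × 0.79) = 0.16 / √0.4187 = 0.16 / 0.6471 ≈ 0.25.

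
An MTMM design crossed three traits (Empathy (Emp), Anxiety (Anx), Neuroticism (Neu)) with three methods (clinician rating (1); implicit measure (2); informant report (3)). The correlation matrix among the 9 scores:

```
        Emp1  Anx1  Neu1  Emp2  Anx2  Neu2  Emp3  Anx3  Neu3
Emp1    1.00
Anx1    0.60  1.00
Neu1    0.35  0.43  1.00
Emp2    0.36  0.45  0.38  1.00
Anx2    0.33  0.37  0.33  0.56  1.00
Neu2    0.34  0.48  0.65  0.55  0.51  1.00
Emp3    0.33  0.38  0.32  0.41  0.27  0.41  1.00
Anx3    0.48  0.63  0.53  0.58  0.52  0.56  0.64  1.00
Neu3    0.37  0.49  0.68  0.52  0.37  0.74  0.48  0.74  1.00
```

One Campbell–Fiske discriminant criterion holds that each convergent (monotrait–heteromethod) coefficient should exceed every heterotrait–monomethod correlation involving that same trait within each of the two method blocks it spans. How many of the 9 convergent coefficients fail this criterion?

8

Checking each validity diagonal entry against its comparison values:
Emp (methods 1·2): 0.36 vs {0.60, 0.56, 0.35, 0.55} → fail.
Emp (methods 1·3): 0.33 vs {0.60, 0.64, 0.35, 0.48} → fail.
Emp (methods 2·3): 0.41 vs {0.56, 0.64, 0.55, 0.48} → fail.
Anx (methods 1·2): 0.37 vs {0.60, 0.56, 0.43, 0.51} → fail.
Anx (methods 1·3): 0.63 vs {0.60, 0.64, 0.43, 0.74} → fail.
Anx (methods 2·3): 0.52 vs {0.56, 0.64, 0.51, 0.74} → fail.
Neu (methods 1·2): 0.65 vs {0.35, 0.55, 0.43, 0.51} → pass.
Neu (methods 1·3): 0.68 vs {0.35, 0.48, 0.43, 0.74} → fail.
Neu (methods 2·3): 0.74 vs {0.55, 0.48, 0.51, 0.74} → fail.
8 of 9 fail.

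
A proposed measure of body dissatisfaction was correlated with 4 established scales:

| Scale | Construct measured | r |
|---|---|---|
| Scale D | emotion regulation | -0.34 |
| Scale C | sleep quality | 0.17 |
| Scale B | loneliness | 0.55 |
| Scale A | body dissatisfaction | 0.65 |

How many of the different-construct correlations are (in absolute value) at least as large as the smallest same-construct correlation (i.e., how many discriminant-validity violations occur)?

Convergent (same construct = body dissatisfaction): Scale A.
Smallest convergent = 0.65. Discriminant |r|: 0.34, 0.17, 0.55; count ≥ 0.65 → 0.

0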